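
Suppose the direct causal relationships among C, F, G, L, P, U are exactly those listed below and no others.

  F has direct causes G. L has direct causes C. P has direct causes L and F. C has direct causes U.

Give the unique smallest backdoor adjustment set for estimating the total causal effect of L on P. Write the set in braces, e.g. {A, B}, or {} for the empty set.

Variables eligible for adjustment (non-descendants of L, excluding L and P): {C, F, G, U}.
Backdoor paths from L to P:
  (none)
With no backdoor paths the empty set already satisfies the criterion, and it is trivially minimal.

{}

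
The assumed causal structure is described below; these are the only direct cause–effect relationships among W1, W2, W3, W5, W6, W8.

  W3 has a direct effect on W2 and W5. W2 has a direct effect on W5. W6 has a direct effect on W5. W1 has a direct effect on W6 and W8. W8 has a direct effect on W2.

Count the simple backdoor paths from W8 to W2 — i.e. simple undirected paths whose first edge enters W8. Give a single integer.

2

A backdoor path from W8 to W2 is any simple undirected path whose first edge points into W8 (i.e. leaves W8 via a parent).
Parents of W8: {W1}.
Enumerating:
  P1: W8 <- W1 -> W6 -> W5 <- W3 -> W2
  P2: W8 <- W1 -> W6 -> W5 <- W2
That exhausts the simple backdoor paths. Count: 2.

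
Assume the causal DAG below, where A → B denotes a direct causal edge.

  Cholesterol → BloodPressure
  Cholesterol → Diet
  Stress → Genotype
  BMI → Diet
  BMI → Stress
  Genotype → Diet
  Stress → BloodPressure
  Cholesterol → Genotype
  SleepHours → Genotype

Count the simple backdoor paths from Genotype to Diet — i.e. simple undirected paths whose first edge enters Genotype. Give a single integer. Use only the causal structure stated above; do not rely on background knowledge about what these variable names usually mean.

4

A backdoor path from Genotype to Diet is any simple undirected path whose first edge points into Genotype (i.e. leaves Genotype via a parent).
Parents of Genotype: {Cholesterol, SleepHours, Stress}.
Enumerating:
  P1: Genotype <- Stress <- BMI -> Diet
  P2: Genotype <- Stress -> BloodPressure <- Cholesterol -> Diet
  P3: Genotype <- Cholesterol -> BloodPressure <- Stress <- BMI -> Diet
  P4: Genotype <- Cholesterol -> Diet
That exhausts the simple backdoor paths. Count: 4.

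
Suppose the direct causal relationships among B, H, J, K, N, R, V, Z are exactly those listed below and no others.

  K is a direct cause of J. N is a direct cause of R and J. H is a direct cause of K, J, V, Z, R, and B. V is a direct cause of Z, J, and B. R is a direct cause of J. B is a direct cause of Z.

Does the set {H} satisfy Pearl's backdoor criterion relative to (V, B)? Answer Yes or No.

Yes

Backdoor paths from V to B (paths whose first edge points into V):
  P1: V <- H -> B
  P2: V <- H -> Z <- B
Condition 1 (no descendant of V in the set): holds — descendants of V are {B, J, Z}; none are in {H}.
Condition 2 (every backdoor path blocked by {H}):
  P1: blocked at fork node H ∈ conditioning set.
  P2: blocked at fork node H ∈ conditioning set.
{H} satisfies the backdoor criterion.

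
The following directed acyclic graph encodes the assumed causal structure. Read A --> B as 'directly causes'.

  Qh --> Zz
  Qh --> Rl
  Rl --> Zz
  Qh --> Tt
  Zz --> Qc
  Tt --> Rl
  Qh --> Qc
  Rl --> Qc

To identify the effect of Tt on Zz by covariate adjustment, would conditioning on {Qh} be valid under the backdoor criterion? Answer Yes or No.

Backdoor paths from Tt to Zz (paths whose first edge points into Tt):
  P1: Tt <- Qh -> Rl -> Zz
  P2: Tt <- Qh -> Rl -> Qc <- Zz
  P3: Tt <- Qh -> Zz
  P4: Tt <- Qh -> Qc <- Rl -> Zz
  P5: Tt <- Qh -> Qc <- Zz
Condition 1 (no descendant of Tt in the set): holds — descendants of Tt are {Qc, Rl, Zz}; none are in {Qh}.
Condition 2 (every backdoor path blocked by {Qh}):
  P1: blocked at fork node Qh ∈ conditioning set.
  P2: blocked at fork node Qh ∈ conditioning set.
  P3: blocked at fork node Qh ∈ conditioning set.
  P4: blocked at fork node Qh ∈ conditioning set.
  P5: blocked at fork node Qh ∈ conditioning set.
{Qh} satisfies the backdoor criterion.

Yes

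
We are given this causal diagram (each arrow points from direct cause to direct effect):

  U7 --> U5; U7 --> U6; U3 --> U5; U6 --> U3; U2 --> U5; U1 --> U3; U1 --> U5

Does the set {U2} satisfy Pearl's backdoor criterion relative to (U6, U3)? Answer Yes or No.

Backdoor paths from U6 to U3 (paths whose first edge points into U6):
  P1: U6 <- U7 -> U5 <- U1 -> U3
  P2: U6 <- U7 -> U5 <- U3
Condition 1 (no descendant of U6 in the set): holds — descendants of U6 are {U3, U5}; none are in {U2}.
Condition 2 (every backdoor path blocked by {U2}):
  P1: blocked at collider U5 (neither it nor any descendant is in the conditioning set).
  P2: blocked at collider U5 (neither it nor any descendant is in the conditioning set).
{U2} satisfies the backdoor criterion.

Yes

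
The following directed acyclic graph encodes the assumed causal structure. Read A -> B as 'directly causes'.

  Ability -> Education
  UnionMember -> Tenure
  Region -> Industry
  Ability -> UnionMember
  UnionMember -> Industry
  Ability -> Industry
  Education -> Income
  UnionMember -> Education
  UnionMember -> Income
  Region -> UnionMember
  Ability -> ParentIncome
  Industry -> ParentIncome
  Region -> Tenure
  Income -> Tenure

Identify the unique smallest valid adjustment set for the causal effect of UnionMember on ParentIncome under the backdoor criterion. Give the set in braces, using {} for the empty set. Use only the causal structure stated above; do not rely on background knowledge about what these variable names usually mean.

Variables eligible for adjustment (non-descendants of UnionMember, excluding UnionMember and ParentIncome): {Ability, Region}.
Backdoor paths from UnionMember to ParentIncome:
  P1: UnionMember <- Ability -> Education -> Income -> Tenure <- Region -> Industry -> ParentIncome
  P2: UnionMember <- Ability -> Industry -> ParentIncome
  P3: UnionMember <- Ability -> ParentIncome
  P4: UnionMember <- Region -> Industry <- Ability -> ParentIncome
  P5: UnionMember <- Region -> Industry -> ParentIncome
  P6: UnionMember <- Region -> Tenure <- Income <- Education <- Ability -> Industry -> ParentIncome
  P7: UnionMember <- Region -> Tenure <- Income <- Education <- Ability -> ParentIncome
The empty set is not sufficient: P2 (UnionMember <- Ability -> Industry -> ParentIncome) has no collider blocking it and no conditioned non-collider, so it is open.
Try {Ability, Region}:
  P1: blocked at fork node Ability ∈ conditioning set.
  P2: blocked at fork node Ability ∈ conditioning set.
  P3: blocked at fork node Ability ∈ conditioning set.
  P4: blocked at fork node Region ∈ conditioning set.
  P5: blocked at fork node Region ∈ conditioning set.
  P6: blocked at fork node Region ∈ conditioning set.
  P7: blocked at fork node Region ∈ conditioning set.
{Ability, Region} contains no descendant of UnionMember and blocks every backdoor path.
Every element of {Ability, Region} is needed (dropping Ability leaves P2 open; dropping Region leaves P5 open), so no proper subset is valid.
Among all size-2 subsets of the eligible variables, only {Ability, Region} blocks every backdoor path, so it is the unique smallest valid adjustment set.

{Ability, Region}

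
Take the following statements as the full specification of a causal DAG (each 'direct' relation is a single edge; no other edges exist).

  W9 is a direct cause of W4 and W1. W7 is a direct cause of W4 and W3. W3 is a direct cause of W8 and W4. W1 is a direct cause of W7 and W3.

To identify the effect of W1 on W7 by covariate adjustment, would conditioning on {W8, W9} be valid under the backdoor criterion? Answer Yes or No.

No

Backdoor paths from W1 to W7 (paths whose first edge points into W1):
  P1: W1 <- W9 -> W4 <- W7
  P2: W1 <- W9 -> W4 <- W3 <- W7
Condition 1 (no descendant of W1 in the set): FAILS — W8 is a descendant of W1.
Condition 2 (every backdoor path blocked by {W8, W9}):
  P1: blocked at fork node W9 ∈ conditioning set.
  P2: blocked at fork node W9 ∈ conditioning set.
{W8, W9} does not satisfy the backdoor criterion.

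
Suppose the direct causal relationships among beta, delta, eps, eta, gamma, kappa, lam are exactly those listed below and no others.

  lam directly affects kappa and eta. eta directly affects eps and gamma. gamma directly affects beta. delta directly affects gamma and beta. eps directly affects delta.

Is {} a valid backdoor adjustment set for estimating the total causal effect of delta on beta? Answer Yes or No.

No

Backdoor paths from delta to beta (paths whose first edge points into delta):
  P1: delta <- eps <- eta -> gamma -> beta
Condition 1 (no descendant of delta in the set): holds — descendants of delta are {beta, gamma}; none are in {}.
Condition 2 (every backdoor path blocked by {}):
  P1: open — no interior node is in the conditioning set.
{} does not satisfy the backdoor criterion.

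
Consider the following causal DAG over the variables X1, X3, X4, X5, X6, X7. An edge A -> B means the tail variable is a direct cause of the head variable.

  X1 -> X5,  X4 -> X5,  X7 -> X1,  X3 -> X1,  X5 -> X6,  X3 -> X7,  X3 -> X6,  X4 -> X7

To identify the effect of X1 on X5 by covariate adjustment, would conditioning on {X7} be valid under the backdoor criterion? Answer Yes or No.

No

Backdoor paths from X1 to X5 (paths whose first edge points into X1):
  P1: X1 <- X3 -> X7 <- X4 -> X5
  P2: X1 <- X3 -> X6 <- X5
  P3: X1 <- X7 <- X4 -> X5
  P4: X1 <- X7 <- X3 -> X6 <- X5
Condition 1 (no descendant of X1 in the set): holds — descendants of X1 are {X5, X6}; none are in {X7}.
Condition 2 (every backdoor path blocked by {X7}):
  P1: open — collider(s) X7 are conditioned on (or have a conditioned descendant) and no non-collider on the path is in the set.
  P2: blocked at collider X6 (neither it nor any descendant is in the conditioning set).
  P3: blocked at chain node X7 ∈ conditioning set.
  P4: blocked at chain node X7 ∈ conditioning set.
{X7} does not satisfy the backdoor criterion.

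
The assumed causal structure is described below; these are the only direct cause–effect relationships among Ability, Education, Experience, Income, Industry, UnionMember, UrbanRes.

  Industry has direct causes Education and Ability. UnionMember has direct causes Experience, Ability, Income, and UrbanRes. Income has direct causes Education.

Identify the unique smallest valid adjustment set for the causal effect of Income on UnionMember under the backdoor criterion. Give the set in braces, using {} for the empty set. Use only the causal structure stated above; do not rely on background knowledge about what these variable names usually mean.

{}

Variables eligible for adjustment (non-descendants of Income, excluding Income and UnionMember): {Ability, Education, Experience, Industry, UrbanRes}.
Backdoor paths from Income to UnionMember:
  P1: Income <- Education -> Industry <- Ability -> UnionMember
Each backdoor path contains an unconditioned collider, so every path is already blocked with the empty conditioning set:
  P1: blocked at collider Industry (neither it nor any descendant is in the conditioning set).
The empty set is therefore the unique smallest valid set.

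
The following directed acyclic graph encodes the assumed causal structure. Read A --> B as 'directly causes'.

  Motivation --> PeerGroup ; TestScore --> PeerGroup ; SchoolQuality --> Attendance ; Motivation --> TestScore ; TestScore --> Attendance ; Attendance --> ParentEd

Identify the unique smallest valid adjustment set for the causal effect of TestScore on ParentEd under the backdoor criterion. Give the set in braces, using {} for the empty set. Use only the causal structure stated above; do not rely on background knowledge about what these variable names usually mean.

{}

Variables eligible for adjustment (non-descendants of TestScore, excluding TestScore and ParentEd): {Motivation, SchoolQuality}.
Backdoor paths from TestScore to ParentEd:
  (none)
With no backdoor paths the empty set already satisfies the criterion, and it is trivially minimal.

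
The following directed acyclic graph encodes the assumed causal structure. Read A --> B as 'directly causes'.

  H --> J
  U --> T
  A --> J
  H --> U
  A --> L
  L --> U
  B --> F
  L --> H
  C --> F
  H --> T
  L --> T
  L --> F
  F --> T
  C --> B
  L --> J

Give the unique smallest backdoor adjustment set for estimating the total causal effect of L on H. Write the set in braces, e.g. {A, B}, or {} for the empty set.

{}

Variables eligible for adjustment (non-descendants of L, excluding L and H): {A, B, C}.
Backdoor paths from L to H:
  P1: L <- A -> J <- H
Each backdoor path contains an unconditioned collider, so every path is already blocked with the empty conditioning set:
  P1: blocked at collider J (neither it nor any descendant is in the conditioning set).
The empty set is therefore the unique smallest valid set.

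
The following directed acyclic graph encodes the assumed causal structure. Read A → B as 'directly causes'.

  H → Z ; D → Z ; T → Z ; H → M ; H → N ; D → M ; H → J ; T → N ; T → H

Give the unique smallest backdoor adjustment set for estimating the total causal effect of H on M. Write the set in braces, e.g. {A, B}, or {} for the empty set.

Variables eligible for adjustment (non-descendants of H, excluding H and M): {D, T}.
Backdoor paths from H to M:
  P1: H <- T -> Z <- D -> M
Each backdoor path contains an unconditioned collider, so every path is already blocked with the empty conditioning set:
  P1: blocked at collider Z (neither it nor any descendant is in the conditioning set).
The empty set is therefore the unique smallest valid set.

{}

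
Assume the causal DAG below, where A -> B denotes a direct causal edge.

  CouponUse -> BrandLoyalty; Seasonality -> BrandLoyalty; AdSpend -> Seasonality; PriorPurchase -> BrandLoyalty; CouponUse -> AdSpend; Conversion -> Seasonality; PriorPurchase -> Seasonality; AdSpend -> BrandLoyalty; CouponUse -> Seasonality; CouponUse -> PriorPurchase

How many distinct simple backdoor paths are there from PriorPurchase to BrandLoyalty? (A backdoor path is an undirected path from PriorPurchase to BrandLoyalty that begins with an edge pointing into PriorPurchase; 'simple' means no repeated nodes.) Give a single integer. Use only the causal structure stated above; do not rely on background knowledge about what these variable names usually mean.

5

A backdoor path from PriorPurchase to BrandLoyalty is any simple undirected path whose first edge points into PriorPurchase (i.e. leaves PriorPurchase via a parent).
Parents of PriorPurchase: {CouponUse}.
Enumerating:
  P1: PriorPurchase <- CouponUse -> AdSpend -> Seasonality -> BrandLoyalty
  P2: PriorPurchase <- CouponUse -> AdSpend -> BrandLoyalty
  P3: PriorPurchase <- CouponUse -> Seasonality <- AdSpend -> BrandLoyalty
  P4: PriorPurchase <- CouponUse -> Seasonality -> BrandLoyalty
  P5: PriorPurchase <- CouponUse -> BrandLoyalty
That exhausts the simple backdoor paths. Count: 5.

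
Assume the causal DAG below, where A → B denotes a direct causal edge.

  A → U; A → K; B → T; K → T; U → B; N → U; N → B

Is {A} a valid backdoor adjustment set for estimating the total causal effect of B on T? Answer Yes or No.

Backdoor paths from B to T (paths whose first edge points into B):
  P1: B <- N -> U <- A -> K -> T
  P2: B <- U <- A -> K -> T
Condition 1 (no descendant of B in the set): holds — descendants of B are {T}; none are in {A}.
Condition 2 (every backdoor path blocked by {A}):
  P1: blocked at collider U (neither it nor any descendant is in the conditioning set).
  P2: blocked at fork node A ∈ conditioning set.
{A} satisfies the backdoor criterion.

Yes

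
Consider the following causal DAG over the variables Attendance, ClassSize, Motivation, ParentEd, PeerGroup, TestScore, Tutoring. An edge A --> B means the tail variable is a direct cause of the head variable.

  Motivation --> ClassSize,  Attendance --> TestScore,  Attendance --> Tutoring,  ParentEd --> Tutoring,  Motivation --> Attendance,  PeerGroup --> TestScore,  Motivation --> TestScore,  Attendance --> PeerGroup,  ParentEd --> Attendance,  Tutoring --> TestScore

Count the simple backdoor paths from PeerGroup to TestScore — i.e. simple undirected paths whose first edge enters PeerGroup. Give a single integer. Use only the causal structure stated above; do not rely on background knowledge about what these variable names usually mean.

A backdoor path from PeerGroup to TestScore is any simple undirected path whose first edge points into PeerGroup (i.e. leaves PeerGroup via a parent).
Parents of PeerGroup: {Attendance}.
Enumerating:
  P1: PeerGroup <- Attendance <- Motivation -> TestScore
  P2: PeerGroup <- Attendance <- ParentEd -> Tutoring -> TestScore
  P3: PeerGroup <- Attendance -> Tutoring -> TestScore
  P4: PeerGroup <- Attendance -> TestScore
That exhausts the simple backdoor paths. Count: 4.

4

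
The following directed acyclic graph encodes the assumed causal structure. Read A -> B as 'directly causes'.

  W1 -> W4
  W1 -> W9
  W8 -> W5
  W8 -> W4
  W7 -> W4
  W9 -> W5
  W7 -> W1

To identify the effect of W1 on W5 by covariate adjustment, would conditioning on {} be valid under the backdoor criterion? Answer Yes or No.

Yes

Backdoor paths from W1 to W5 (paths whose first edge points into W1):
  P1: W1 <- W7 -> W4 <- W8 -> W5
Condition 1 (no descendant of W1 in the set): holds — descendants of W1 are {W4, W5, W9}; none are in {}.
Condition 2 (every backdoor path blocked by {}):
  P1: blocked at collider W4 (neither it nor any descendant is in the conditioning set).
{} satisfies the backdoor criterion.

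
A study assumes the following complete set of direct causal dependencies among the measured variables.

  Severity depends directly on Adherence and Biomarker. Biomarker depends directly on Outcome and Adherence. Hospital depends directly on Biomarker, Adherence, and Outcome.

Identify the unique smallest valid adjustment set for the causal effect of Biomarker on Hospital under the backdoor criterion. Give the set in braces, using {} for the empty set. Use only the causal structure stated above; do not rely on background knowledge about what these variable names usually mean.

Variables eligible for adjustment (non-descendants of Biomarker, excluding Biomarker and Hospital): {Adherence, Outcome}.
Backdoor paths from Biomarker to Hospital:
  P1: Biomarker <- Outcome -> Hospital
  P2: Biomarker <- Adherence -> Hospital
The empty set is not sufficient: P1 (Biomarker <- Outcome -> Hospital) has no collider blocking it and no conditioned non-collider, so it is open.
Try {Adherence, Outcome}:
  P1: blocked at fork node Outcome ∈ conditioning set.
  P2: blocked at fork node Adherence ∈ conditioning set.
{Adherence, Outcome} contains no descendant of Biomarker and blocks every backdoor path.
Every element of {Adherence, Outcome} is needed (dropping Adherence leaves P2 open; dropping Outcome leaves P1 open), so no proper subset is valid.
Among all size-2 subsets of the eligible variables, only {Adherence, Outcome} blocks every backdoor path, so it is the unique smallest valid adjustment set.

{Adherence, Outcome}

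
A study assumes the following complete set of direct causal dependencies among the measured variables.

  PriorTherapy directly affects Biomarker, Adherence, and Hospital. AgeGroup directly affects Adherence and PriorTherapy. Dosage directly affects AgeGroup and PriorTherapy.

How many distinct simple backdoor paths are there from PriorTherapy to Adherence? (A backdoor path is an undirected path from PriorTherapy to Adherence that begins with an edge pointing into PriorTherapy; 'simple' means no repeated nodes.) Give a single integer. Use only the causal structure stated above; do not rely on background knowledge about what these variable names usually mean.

2

A backdoor path from PriorTherapy to Adherence is any simple undirected path whose first edge points into PriorTherapy (i.e. leaves PriorTherapy via a parent).
Parents of PriorTherapy: {AgeGroup, Dosage}.
Enumerating:
  P1: PriorTherapy <- Dosage -> AgeGroup -> Adherence
  P2: PriorTherapy <- AgeGroup -> Adherence
That exhausts the simple backdoor paths. Count: 2.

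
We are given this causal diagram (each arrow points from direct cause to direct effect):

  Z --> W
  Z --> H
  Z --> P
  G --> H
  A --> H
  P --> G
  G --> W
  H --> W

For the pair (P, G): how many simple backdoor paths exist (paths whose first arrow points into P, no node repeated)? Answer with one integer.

4

A backdoor path from P to G is any simple undirected path whose first edge points into P (i.e. leaves P via a parent).
Parents of P: {Z}.
Enumerating:
  P1: P <- Z -> H <- G
  P2: P <- Z -> H -> W <- G
  P3: P <- Z -> W <- G
  P4: P <- Z -> W <- H <- G
That exhausts the simple backdoor paths. Count: 4.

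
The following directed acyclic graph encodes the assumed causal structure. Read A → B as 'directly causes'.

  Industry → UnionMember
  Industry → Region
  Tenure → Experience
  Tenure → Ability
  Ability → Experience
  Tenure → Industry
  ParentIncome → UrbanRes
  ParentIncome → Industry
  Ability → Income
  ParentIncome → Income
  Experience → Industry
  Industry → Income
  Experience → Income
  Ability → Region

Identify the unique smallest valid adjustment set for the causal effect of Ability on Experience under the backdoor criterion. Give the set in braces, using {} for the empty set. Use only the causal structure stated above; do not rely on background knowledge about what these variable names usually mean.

Variables eligible for adjustment (non-descendants of Ability, excluding Ability and Experience): {ParentIncome, Tenure, UrbanRes}.
Backdoor paths from Ability to Experience:
  P1: Ability <- Tenure -> Experience
  P2: Ability <- Tenure -> Industry <- ParentIncome -> Income <- Experience
  P3: Ability <- Tenure -> Industry <- Experience
  P4: Ability <- Tenure -> Industry -> Income <- Experience
The empty set is not sufficient: P1 (Ability <- Tenure -> Experience) has no collider blocking it and no conditioned non-collider, so it is open.
Try {Tenure}:
  P1: blocked at fork node Tenure ∈ conditioning set.
  P2: blocked at fork node Tenure ∈ conditioning set.
  P3: blocked at fork node Tenure ∈ conditioning set.
  P4: blocked at fork node Tenure ∈ conditioning set.
{Tenure} contains no descendant of Ability and blocks every backdoor path.
No other singleton works — e.g. {ParentIncome} leaves P1 open — so {Tenure} is the unique smallest valid adjustment set.

{Tenure}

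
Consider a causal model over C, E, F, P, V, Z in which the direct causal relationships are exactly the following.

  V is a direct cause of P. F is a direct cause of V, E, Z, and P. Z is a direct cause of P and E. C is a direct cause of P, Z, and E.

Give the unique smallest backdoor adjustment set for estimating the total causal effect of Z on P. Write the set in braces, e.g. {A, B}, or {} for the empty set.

{C, F}

Variables eligible for adjustment (non-descendants of Z, excluding Z and P): {C, F, V}.
Backdoor paths from Z to P:
  P1: Z <- C -> E <- F -> V -> P
  P2: Z <- C -> E <- F -> P
  P3: Z <- C -> P
  P4: Z <- F -> E <- C -> P
  P5: Z <- F -> V -> P
  P6: Z <- F -> P
The empty set is not sufficient: P3 (Z <- C -> P) has no collider blocking it and no conditioned non-collider, so it is open.
Try {C, F}:
  P1: blocked at fork node C ∈ conditioning set.
  P2: blocked at fork node C ∈ conditioning set.
  P3: blocked at fork node C ∈ conditioning set.
  P4: blocked at fork node F ∈ conditioning set.
  P5: blocked at fork node F ∈ conditioning set.
  P6: blocked at fork node F ∈ conditioning set.
{C, F} contains no descendant of Z and blocks every backdoor path.
Every element of {C, F} is needed (dropping C leaves P3 open; dropping F leaves P5 open), so no proper subset is valid.
Among all size-2 subsets of the eligible variables, only {C, F} blocks every backdoor path, so it is the unique smallest valid adjustment set.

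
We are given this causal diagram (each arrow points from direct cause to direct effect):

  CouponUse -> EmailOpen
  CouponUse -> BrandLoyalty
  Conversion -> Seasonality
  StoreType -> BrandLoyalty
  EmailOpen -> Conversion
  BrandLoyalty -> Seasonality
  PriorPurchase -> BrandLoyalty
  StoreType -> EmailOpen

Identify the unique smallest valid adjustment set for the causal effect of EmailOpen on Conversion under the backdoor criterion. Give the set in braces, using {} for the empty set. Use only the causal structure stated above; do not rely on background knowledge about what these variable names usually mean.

Variables eligible for adjustment (non-descendants of EmailOpen, excluding EmailOpen and Conversion): {BrandLoyalty, CouponUse, PriorPurchase, StoreType}.
Backdoor paths from EmailOpen to Conversion:
  P1: EmailOpen <- StoreType -> BrandLoyalty -> Seasonality <- Conversion
  P2: EmailOpen <- CouponUse -> BrandLoyalty -> Seasonality <- Conversion
Each backdoor path contains an unconditioned collider, so every path is already blocked with the empty conditioning set:
  P1: blocked at collider Seasonality (neither it nor any descendant is in the conditioning set).
  P2: blocked at collider Seasonality (neither it nor any descendant is in the conditioning set).
The empty set is therefore the unique smallest valid set.

{}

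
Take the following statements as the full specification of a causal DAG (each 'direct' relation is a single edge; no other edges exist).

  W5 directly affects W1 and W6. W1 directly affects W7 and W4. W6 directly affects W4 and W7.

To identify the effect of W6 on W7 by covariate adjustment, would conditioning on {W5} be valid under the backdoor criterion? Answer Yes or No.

Yes

Backdoor paths from W6 to W7 (paths whose first edge points into W6):
  P1: W6 <- W5 -> W1 -> W7
Condition 1 (no descendant of W6 in the set): holds — descendants of W6 are {W4, W7}; none are in {W5}.
Condition 2 (every backdoor path blocked by {W5}):
  P1: blocked at fork node W5 ∈ conditioning set.
{W5} satisfies the backdoor criterion.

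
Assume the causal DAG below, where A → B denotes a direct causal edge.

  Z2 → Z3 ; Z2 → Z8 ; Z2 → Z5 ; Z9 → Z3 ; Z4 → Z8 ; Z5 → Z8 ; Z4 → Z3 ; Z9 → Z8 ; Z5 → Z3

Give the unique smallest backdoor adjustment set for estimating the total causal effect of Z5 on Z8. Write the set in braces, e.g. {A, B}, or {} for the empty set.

Variables eligible for adjustment (non-descendants of Z5, excluding Z5 and Z8): {Z2, Z4, Z9}.
Backdoor paths from Z5 to Z8:
  P1: Z5 <- Z2 -> Z3 <- Z4 -> Z8
  P2: Z5 <- Z2 -> Z3 <- Z9 -> Z8
  P3: Z5 <- Z2 -> Z8
The empty set is not sufficient: P3 (Z5 <- Z2 -> Z8) has no collider blocking it and no conditioned non-collider, so it is open.
Try {Z2}:
  P1: blocked at fork node Z2 ∈ conditioning set.
  P2: blocked at fork node Z2 ∈ conditioning set.
  P3: blocked at fork node Z2 ∈ conditioning set.
{Z2} contains no descendant of Z5 and blocks every backdoor path.
No other singleton works — e.g. {Z4} leaves P3 open — so {Z2} is the unique smallest valid adjustment set.

{Z2}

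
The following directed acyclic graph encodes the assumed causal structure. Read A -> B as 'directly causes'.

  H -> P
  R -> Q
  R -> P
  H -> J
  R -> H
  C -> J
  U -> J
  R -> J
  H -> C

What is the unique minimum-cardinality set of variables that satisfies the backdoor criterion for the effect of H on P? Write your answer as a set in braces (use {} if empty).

{R}

Variables eligible for adjustment (non-descendants of H, excluding H and P): {Q, R, U}.
Backdoor paths from H to P:
  P1: H <- R -> P
The empty set is not sufficient: P1 (H <- R -> P) has no collider blocking it and no conditioned non-collider, so it is open.
Try {R}:
  P1: blocked at fork node R ∈ conditioning set.
{R} contains no descendant of H and blocks every backdoor path.
No other singleton works — e.g. {U} leaves P1 open — so {R} is the unique smallest valid adjustment set.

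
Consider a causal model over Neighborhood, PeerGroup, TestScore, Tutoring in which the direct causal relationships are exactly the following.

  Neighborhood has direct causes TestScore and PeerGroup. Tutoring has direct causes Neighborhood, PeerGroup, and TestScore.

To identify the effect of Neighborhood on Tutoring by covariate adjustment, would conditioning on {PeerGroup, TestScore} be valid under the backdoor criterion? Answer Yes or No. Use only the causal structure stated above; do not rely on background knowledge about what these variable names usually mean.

Yes

Backdoor paths from Neighborhood to Tutoring (paths whose first edge points into Neighborhood):
  P1: Neighborhood <- PeerGroup -> Tutoring
  P2: Neighborhood <- TestScore -> Tutoring
Condition 1 (no descendant of Neighborhood in the set): holds — descendants of Neighborhood are {Tutoring}; none are in {PeerGroup, TestScore}.
Condition 2 (every backdoor path blocked by {PeerGroup, TestScore}):
  P1: blocked at fork node PeerGroup ∈ conditioning set.
  P2: blocked at fork node TestScore ∈ conditioning set.
{PeerGroup, TestScore} satisfies the backdoor criterion.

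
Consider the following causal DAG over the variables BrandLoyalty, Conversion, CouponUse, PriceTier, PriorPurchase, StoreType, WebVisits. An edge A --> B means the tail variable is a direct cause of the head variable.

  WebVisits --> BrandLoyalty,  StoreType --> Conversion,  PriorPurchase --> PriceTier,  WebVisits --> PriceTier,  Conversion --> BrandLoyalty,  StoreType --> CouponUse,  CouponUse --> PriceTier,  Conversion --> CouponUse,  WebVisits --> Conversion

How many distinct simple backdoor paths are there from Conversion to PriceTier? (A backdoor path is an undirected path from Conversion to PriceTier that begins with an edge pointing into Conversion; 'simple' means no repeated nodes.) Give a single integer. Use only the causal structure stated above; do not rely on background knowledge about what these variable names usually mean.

A backdoor path from Conversion to PriceTier is any simple undirected path whose first edge points into Conversion (i.e. leaves Conversion via a parent).
Parents of Conversion: {StoreType, WebVisits}.
Enumerating:
  P1: Conversion <- StoreType -> CouponUse -> PriceTier
  P2: Conversion <- WebVisits -> PriceTier
That exhausts the simple backdoor paths. Count: 2.

2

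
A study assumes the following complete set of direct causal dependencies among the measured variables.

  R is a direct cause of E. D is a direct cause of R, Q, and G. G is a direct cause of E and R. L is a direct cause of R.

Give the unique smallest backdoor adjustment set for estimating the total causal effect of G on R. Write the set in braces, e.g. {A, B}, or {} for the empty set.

Variables eligible for adjustment (non-descendants of G, excluding G and R): {D, L, Q}.
Backdoor paths from G to R:
  P1: G <- D -> R
The empty set is not sufficient: P1 (G <- D -> R) has no collider blocking it and no conditioned non-collider, so it is open.
Try {D}:
  P1: blocked at fork node D ∈ conditioning set.
{D} contains no descendant of G and blocks every backdoor path.
No other singleton works — e.g. {Q} leaves P1 open — so {D} is the unique smallest valid adjustment set.

{D}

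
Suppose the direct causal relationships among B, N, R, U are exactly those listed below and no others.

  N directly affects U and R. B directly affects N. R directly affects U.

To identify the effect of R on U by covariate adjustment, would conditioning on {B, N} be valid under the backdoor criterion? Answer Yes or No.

Yes

Backdoor paths from R to U (paths whose first edge points into R):
  P1: R <- N -> U
Condition 1 (no descendant of R in the set): holds — descendants of R are {U}; none are in {B, N}.
Condition 2 (every backdoor path blocked by {B, N}):
  P1: blocked at fork node N ∈ conditioning set.
{B, N} satisfies the backdoor criterion.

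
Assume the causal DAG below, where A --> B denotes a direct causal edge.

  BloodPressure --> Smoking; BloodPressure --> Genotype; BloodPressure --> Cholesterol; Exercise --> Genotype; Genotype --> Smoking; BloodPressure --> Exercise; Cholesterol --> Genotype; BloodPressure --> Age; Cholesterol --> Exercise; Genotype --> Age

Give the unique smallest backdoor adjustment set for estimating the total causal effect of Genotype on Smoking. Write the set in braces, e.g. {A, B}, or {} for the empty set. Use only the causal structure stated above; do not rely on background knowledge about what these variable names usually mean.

Variables eligible for adjustment (non-descendants of Genotype, excluding Genotype and Smoking): {BloodPressure, Cholesterol, Exercise}.
Backdoor paths from Genotype to Smoking:
  P1: Genotype <- BloodPressure -> Smoking
  P2: Genotype <- Cholesterol <- BloodPressure -> Smoking
  P3: Genotype <- Cholesterol -> Exercise <- BloodPressure -> Smoking
  P4: Genotype <- Exercise <- BloodPressure -> Smoking
  P5: Genotype <- Exercise <- Cholesterol <- BloodPressure -> Smoking
The empty set is not sufficient: P1 (Genotype <- BloodPressure -> Smoking) has no collider blocking it and no conditioned non-collider, so it is open.
Try {BloodPressure}:
  P1: blocked at fork node BloodPressure ∈ conditioning set.
  P2: blocked at fork node BloodPressure ∈ conditioning set.
  P3: blocked at collider Exercise (neither it nor any descendant is in the conditioning set).
  P4: blocked at fork node BloodPressure ∈ conditioning set.
  P5: blocked at fork node BloodPressure ∈ conditioning set.
{BloodPressure} contains no descendant of Genotype and blocks every backdoor path.
No other singleton works — e.g. {Cholesterol} leaves P1 open — so {BloodPressure} is the unique smallest valid adjustment set.

{BloodPressure}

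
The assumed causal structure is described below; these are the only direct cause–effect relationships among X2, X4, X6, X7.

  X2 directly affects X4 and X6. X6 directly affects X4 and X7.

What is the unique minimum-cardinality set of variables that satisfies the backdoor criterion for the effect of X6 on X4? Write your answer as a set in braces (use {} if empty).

Variables eligible for adjustment (non-descendants of X6, excluding X6 and X4): {X2}.
Backdoor paths from X6 to X4:
  P1: X6 <- X2 -> X4
The empty set is not sufficient: P1 (X6 <- X2 -> X4) has no collider blocking it and no conditioned non-collider, so it is open.
Try {X2}:
  P1: blocked at fork node X2 ∈ conditioning set.
{X2} contains no descendant of X6 and blocks every backdoor path.
{X2} is the unique smallest valid adjustment set.

{X2}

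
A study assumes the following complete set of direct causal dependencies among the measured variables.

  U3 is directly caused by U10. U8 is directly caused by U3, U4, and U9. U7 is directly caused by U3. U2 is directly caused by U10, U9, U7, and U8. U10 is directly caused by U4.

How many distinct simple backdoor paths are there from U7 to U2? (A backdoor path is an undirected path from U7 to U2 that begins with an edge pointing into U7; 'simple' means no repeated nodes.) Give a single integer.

A backdoor path from U7 to U2 is any simple undirected path whose first edge points into U7 (i.e. leaves U7 via a parent).
Parents of U7: {U3}.
Enumerating:
  P1: U7 <- U3 <- U10 <- U4 -> U8 <- U9 -> U2
  P2: U7 <- U3 <- U10 <- U4 -> U8 -> U2
  P3: U7 <- U3 <- U10 -> U2
  P4: U7 <- U3 -> U8 <- U4 -> U10 -> U2
  P5: U7 <- U3 -> U8 <- U9 -> U2
  P6: U7 <- U3 -> U8 -> U2
That exhausts the simple backdoor paths. Count: 6.

6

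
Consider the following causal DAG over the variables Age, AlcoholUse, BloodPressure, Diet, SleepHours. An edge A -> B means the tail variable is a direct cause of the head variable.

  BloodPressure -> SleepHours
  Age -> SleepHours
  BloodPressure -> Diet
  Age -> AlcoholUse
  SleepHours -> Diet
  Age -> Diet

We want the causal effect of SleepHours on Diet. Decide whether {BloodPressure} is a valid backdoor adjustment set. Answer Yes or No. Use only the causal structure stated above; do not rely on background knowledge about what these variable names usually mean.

No

Backdoor paths from SleepHours to Diet (paths whose first edge points into SleepHours):
  P1: SleepHours <- Age -> Diet
  P2: SleepHours <- BloodPressure -> Diet
Condition 1 (no descendant of SleepHours in the set): holds — descendants of SleepHours are {Diet}; none are in {BloodPressure}.
Condition 2 (every backdoor path blocked by {BloodPressure}):
  P1: open — no interior node is in the conditioning set.
  P2: blocked at fork node BloodPressure ∈ conditioning set.
{BloodPressure} does not satisfy the backdoor criterion.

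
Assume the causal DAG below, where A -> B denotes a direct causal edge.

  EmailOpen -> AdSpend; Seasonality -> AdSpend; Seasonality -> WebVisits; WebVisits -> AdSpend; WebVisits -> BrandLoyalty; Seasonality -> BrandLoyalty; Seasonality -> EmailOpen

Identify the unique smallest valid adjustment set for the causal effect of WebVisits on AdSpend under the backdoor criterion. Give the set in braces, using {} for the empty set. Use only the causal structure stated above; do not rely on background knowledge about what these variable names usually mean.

Variables eligible for adjustment (non-descendants of WebVisits, excluding WebVisits and AdSpend): {EmailOpen, Seasonality}.
Backdoor paths from WebVisits to AdSpend:
  P1: WebVisits <- Seasonality -> EmailOpen -> AdSpend
  P2: WebVisits <- Seasonality -> AdSpend
The empty set is not sufficient: P1 (WebVisits <- Seasonality -> EmailOpen -> AdSpend) has no collider blocking it and no conditioned non-collider, so it is open.
Try {Seasonality}:
  P1: blocked at fork node Seasonality ∈ conditioning set.
  P2: blocked at fork node Seasonality ∈ conditioning set.
{Seasonality} contains no descendant of WebVisits and blocks every backdoor path.
No other singleton works — e.g. {EmailOpen} leaves P2 open — so {Seasonality} is the unique smallest valid adjustment set.

{Seasonality}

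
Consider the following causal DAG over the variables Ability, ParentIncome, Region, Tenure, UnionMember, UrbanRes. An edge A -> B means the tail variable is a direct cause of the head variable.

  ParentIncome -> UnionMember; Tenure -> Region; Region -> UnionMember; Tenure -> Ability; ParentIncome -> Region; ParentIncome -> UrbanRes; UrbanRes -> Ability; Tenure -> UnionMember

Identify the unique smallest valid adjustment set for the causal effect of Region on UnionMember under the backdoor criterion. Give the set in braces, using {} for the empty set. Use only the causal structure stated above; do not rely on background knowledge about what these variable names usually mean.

{ParentIncome, Tenure}

Variables eligible for adjustment (non-descendants of Region, excluding Region and UnionMember): {Ability, ParentIncome, Tenure, UrbanRes}.
Backdoor paths from Region to UnionMember:
  P1: Region <- ParentIncome -> UnionMember
  P2: Region <- ParentIncome -> UrbanRes -> Ability <- Tenure -> UnionMember
  P3: Region <- Tenure -> UnionMember
  P4: Region <- Tenure -> Ability <- UrbanRes <- ParentIncome -> UnionMember
The empty set is not sufficient: P1 (Region <- ParentIncome -> UnionMember) has no collider blocking it and no conditioned non-collider, so it is open.
Try {ParentIncome, Tenure}:
  P1: blocked at fork node ParentIncome ∈ conditioning set.
  P2: blocked at fork node ParentIncome ∈ conditioning set.
  P3: blocked at fork node Tenure ∈ conditioning set.
  P4: blocked at fork node Tenure ∈ conditioning set.
{ParentIncome, Tenure} contains no descendant of Region and blocks every backdoor path.
Every element of {ParentIncome, Tenure} is needed (dropping ParentIncome leaves P1 open; dropping Tenure leaves P3 open), so no proper subset is valid.
Among all size-2 subsets of the eligible variables, only {ParentIncome, Tenure} blocks every backdoor path, so it is the unique smallest valid adjustment set.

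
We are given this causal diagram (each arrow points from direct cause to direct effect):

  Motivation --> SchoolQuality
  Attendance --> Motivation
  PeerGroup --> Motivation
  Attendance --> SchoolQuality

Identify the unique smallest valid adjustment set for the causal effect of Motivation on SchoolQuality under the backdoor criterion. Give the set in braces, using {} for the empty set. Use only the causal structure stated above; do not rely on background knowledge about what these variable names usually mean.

{Attendance}

Variables eligible for adjustment (non-descendants of Motivation, excluding Motivation and SchoolQuality): {Attendance, PeerGroup}.
Backdoor paths from Motivation to SchoolQuality:
  P1: Motivation <- Attendance -> SchoolQuality
The empty set is not sufficient: P1 (Motivation <- Attendance -> SchoolQuality) has no collider blocking it and no conditioned non-collider, so it is open.
Try {Attendance}:
  P1: blocked at fork node Attendance ∈ conditioning set.
{Attendance} contains no descendant of Motivation and blocks every backdoor path.
No other singleton works — e.g. {PeerGroup} leaves P1 open — so {Attendance} is the unique smallest valid adjustment set.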